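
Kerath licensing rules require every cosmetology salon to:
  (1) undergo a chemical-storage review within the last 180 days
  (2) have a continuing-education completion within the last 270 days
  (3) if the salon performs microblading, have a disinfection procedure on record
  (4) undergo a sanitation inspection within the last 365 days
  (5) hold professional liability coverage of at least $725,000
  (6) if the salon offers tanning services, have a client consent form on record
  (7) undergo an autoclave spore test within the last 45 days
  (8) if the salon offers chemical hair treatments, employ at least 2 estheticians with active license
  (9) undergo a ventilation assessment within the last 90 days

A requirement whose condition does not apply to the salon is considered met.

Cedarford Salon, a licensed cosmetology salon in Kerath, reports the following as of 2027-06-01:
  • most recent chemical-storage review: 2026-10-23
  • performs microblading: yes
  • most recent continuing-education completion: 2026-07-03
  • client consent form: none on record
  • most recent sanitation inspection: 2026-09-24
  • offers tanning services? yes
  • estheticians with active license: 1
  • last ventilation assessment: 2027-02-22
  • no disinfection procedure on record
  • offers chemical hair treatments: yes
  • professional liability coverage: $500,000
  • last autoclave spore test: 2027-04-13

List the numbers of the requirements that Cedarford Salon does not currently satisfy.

1, 2, 3, 5, 6, 7, 8, 9

1. chemical-storage review 221 days ago vs limit 180 → not met
2. continuing-education completion 333 days ago vs limit 270 → not met
3. condition 'performs microblading' holds; disinfection procedure absent → not met
4. sanitation inspection 250 days ago vs limit 365 → met
5. professional liability coverage $500,000 < $725,000 → not met
6. condition 'offers tanning services' holds; client consent form absent → not met
7. autoclave spore test 49 days ago vs limit 45 → not met
8. condition 'offers chemical hair treatments' holds; estheticians with active license 1 < 2 → not met
9. ventilation assessment 99 days ago vs limit 90 → not met
Not met: 1, 2, 3, 5, 6, 7, 8, 9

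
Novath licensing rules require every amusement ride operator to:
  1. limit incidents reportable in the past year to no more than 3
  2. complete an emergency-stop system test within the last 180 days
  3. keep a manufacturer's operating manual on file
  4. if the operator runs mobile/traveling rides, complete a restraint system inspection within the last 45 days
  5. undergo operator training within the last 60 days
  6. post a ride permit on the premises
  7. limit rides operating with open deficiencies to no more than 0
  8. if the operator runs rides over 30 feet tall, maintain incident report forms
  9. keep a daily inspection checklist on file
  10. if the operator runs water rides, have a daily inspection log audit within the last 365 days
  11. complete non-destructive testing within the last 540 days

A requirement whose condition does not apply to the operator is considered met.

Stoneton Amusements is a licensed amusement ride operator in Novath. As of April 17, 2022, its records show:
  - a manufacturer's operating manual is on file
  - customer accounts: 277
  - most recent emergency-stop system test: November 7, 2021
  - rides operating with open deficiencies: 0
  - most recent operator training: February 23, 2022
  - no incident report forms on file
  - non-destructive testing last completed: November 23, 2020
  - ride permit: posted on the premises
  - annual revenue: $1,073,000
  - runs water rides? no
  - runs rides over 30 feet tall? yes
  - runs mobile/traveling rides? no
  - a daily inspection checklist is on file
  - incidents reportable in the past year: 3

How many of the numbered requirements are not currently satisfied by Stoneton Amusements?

1. incidents reportable in the past year 3 ≤ 3 → met
2. emergency-stop system test 161 days ago vs limit 180 → met
3. manufacturer's operating manual present → met
4. condition 'runs mobile/traveling rides' does not hold → requirement n/a → met
5. operator training 53 days ago vs limit 60 → met
6. ride permit present → met
7. rides operating with open deficiencies 0 ≤ 0 → met
8. condition 'runs rides over 30 feet tall' holds; incident report forms absent → not met
9. daily inspection checklist present → met
10. condition 'runs water rides' does not hold → requirement n/a → met
11. non-destructive testing 510 days ago vs limit 540 → met
Not met: 1 of 11

1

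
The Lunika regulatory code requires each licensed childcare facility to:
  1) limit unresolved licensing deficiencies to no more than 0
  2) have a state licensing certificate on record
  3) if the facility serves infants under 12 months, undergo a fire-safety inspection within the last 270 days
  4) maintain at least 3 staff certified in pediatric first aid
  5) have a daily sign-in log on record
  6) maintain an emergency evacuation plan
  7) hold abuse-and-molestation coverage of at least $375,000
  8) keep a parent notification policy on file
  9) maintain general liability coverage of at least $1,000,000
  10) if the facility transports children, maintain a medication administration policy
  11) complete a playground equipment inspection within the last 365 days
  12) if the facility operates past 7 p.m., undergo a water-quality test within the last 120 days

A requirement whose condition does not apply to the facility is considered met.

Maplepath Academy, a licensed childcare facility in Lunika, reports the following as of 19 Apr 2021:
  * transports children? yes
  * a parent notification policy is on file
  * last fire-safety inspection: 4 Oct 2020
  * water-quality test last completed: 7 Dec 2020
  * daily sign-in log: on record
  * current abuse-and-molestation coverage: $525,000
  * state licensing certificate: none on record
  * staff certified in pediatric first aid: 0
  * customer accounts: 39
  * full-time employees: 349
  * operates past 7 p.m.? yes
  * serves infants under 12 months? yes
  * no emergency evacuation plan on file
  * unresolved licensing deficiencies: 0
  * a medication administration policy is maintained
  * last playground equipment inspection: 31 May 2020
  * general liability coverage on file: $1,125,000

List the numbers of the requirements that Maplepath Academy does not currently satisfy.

2, 4, 6, 12

1. unresolved licensing deficiencies 0 ≤ 0 → met
2. state licensing certificate absent → not met
3. condition 'serves infants under 12 months' holds; fire-safety inspection 197 days ago vs limit 270 → met
4. staff certified in pediatric first aid 0 < 3 → not met
5. daily sign-in log present → met
6. emergency evacuation plan absent → not met
7. abuse-and-molestation coverage $525,000 ≥ $375,000 → met
8. parent notification policy present → met
9. general liability coverage $1,125,000 ≥ $1,000,000 → met
10. condition 'transports children' holds; medication administration policy present → met
11. playground equipment inspection 323 days ago vs limit 365 → met
12. condition 'operates past 7 p.m.' holds; water-quality test 133 days ago vs limit 120 → not met
Not met: 2, 4, 6, 12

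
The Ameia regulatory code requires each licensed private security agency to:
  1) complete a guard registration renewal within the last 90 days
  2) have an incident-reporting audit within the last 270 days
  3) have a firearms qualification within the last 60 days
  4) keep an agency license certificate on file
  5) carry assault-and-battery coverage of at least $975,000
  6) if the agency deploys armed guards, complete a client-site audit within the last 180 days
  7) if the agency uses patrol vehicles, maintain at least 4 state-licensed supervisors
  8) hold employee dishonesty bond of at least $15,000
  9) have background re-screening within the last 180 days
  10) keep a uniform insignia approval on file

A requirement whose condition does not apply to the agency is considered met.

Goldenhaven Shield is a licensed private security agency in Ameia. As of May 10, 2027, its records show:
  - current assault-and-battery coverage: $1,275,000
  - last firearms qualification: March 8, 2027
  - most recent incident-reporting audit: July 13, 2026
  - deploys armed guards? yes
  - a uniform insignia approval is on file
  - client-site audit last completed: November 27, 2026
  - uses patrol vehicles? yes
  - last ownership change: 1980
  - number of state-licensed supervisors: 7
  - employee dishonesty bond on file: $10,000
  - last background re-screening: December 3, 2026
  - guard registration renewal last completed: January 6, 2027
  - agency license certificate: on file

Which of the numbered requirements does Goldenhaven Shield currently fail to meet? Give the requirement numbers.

1, 2, 3, 8

1. guard registration renewal 124 days ago vs limit 90 → not met
2. incident-reporting audit 301 days ago vs limit 270 → not met
3. firearms qualification 63 days ago vs limit 60 → not met
4. agency license certificate present → met
5. assault-and-battery coverage $1,275,000 ≥ $975,000 → met
6. condition 'deploys armed guards' holds; client-site audit 164 days ago vs limit 180 → met
7. condition 'uses patrol vehicles' holds; state-licensed supervisors 7 ≥ 4 → met
8. employee dishonesty bond $10,000 < $15,000 → not met
9. background re-screening 158 days ago vs limit 180 → met
10. uniform insignia approval present → met
Not met: 1, 2, 3, 8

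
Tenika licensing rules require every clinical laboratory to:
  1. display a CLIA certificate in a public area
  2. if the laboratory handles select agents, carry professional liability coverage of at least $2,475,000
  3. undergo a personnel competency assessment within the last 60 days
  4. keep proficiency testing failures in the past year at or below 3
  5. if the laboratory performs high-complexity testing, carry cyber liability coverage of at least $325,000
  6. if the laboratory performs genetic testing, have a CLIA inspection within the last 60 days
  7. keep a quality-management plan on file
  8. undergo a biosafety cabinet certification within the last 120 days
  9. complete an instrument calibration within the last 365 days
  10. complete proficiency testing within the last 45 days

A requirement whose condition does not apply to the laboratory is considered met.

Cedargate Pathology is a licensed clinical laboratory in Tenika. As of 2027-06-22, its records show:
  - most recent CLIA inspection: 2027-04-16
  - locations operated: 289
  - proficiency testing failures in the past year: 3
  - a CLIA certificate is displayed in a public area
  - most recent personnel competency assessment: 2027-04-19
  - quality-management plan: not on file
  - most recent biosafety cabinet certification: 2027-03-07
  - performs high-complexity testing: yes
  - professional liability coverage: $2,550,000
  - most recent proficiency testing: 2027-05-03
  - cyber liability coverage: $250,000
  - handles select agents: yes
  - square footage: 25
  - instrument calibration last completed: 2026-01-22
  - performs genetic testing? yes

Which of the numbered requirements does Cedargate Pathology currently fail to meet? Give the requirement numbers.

3, 5, 6, 7, 9, 10

1. CLIA certificate present → met
2. condition 'handles select agents' holds; professional liability coverage $2,550,000 ≥ $2,475,000 → met
3. personnel competency assessment 64 days ago vs limit 60 → not met
4. proficiency testing failures in the past year 3 ≤ 3 → met
5. condition 'performs high-complexity testing' holds; cyber liability coverage $250,000 < $325,000 → not met
6. condition 'performs genetic testing' holds; CLIA inspection 67 days ago vs limit 60 → not met
7. quality-management plan absent → not met
8. biosafety cabinet certification 107 days ago vs limit 120 → met
9. instrument calibration 516 days ago vs limit 365 → not met
10. proficiency testing 50 days ago vs limit 45 → not met
Not met: 3, 5, 6, 7, 9, 10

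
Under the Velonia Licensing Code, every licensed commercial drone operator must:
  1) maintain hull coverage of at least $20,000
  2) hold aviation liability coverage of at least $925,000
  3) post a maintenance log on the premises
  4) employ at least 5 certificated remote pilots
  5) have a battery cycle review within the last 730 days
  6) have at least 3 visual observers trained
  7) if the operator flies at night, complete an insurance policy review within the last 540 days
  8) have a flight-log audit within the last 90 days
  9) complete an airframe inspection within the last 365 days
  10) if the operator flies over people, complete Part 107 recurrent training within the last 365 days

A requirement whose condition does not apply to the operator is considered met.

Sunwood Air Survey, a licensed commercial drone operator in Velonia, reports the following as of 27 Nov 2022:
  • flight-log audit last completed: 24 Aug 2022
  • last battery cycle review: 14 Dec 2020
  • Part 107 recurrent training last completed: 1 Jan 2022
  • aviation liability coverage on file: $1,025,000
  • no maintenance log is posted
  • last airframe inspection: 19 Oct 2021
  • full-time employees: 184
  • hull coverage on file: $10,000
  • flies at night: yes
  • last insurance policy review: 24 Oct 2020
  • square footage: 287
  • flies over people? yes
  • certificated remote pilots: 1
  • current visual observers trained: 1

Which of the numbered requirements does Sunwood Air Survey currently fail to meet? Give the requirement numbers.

1. hull coverage $10,000 < $20,000 → not met
2. aviation liability coverage $1,025,000 ≥ $925,000 → met
3. maintenance log absent → not met
4. certificated remote pilots 1 < 5 → not met
5. battery cycle review 713 days ago vs limit 730 → met
6. visual observers trained 1 < 3 → not met
7. condition 'flies at night' holds; insurance policy review 764 days ago vs limit 540 → not met
8. flight-log audit 95 days ago vs limit 90 → not met
9. airframe inspection 404 days ago vs limit 365 → not met
10. condition 'flies over people' holds; Part 107 recurrent training 330 days ago vs limit 365 → met
Not met: 1, 3, 4, 6, 7, 8, 9

1, 3, 4, 6, 7, 8, 9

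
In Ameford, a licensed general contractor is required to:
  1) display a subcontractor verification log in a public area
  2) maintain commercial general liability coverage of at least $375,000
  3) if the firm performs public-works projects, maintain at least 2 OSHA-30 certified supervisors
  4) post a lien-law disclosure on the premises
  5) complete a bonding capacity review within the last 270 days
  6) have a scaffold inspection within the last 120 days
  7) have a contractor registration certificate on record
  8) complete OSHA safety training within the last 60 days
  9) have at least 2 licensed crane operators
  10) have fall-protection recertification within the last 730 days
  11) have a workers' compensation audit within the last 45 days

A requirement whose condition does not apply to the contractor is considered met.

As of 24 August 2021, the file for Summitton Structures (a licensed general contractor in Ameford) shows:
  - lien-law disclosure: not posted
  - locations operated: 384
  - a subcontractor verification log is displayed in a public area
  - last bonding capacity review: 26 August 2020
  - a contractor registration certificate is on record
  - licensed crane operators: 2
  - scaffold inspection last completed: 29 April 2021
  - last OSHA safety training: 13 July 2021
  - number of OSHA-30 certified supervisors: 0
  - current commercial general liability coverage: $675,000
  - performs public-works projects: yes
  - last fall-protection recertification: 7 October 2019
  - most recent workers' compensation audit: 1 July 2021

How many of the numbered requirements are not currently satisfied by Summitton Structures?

1. subcontractor verification log present → met
2. commercial general liability coverage $675,000 ≥ $375,000 → met
3. condition 'performs public-works projects' holds; OSHA-30 certified supervisors 0 < 2 → not met
4. lien-law disclosure absent → not met
5. bonding capacity review 363 days ago vs limit 270 → not met
6. scaffold inspection 117 days ago vs limit 120 → met
7. contractor registration certificate present → met
8. OSHA safety training 42 days ago vs limit 60 → met
9. licensed crane operators 2 ≥ 2 → met
10. fall-protection recertification 687 days ago vs limit 730 → met
11. workers' compensation audit 54 days ago vs limit 45 → not met
Not met: 4 of 11

4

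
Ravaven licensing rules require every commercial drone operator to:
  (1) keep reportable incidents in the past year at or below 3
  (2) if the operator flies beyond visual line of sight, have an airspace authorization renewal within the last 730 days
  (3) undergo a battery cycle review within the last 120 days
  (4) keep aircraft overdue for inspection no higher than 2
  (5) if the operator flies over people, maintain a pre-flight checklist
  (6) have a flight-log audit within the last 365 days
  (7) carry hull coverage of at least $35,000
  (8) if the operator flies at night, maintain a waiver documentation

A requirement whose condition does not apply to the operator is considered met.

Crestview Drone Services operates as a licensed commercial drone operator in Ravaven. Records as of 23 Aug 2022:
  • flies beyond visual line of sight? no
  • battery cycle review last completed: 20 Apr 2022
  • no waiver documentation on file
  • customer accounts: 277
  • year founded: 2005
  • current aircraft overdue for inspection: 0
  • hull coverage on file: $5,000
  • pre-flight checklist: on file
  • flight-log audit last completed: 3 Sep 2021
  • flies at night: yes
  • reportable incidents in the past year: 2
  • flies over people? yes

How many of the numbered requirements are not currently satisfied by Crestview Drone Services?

1. reportable incidents in the past year 2 ≤ 3 → met
2. condition 'flies beyond visual line of sight' does not hold → requirement n/a → met
3. battery cycle review 125 days ago vs limit 120 → not met
4. aircraft overdue for inspection 0 ≤ 2 → met
5. condition 'flies over people' holds; pre-flight checklist present → met
6. flight-log audit 354 days ago vs limit 365 → met
7. hull coverage $5,000 < $35,000 → not met
8. condition 'flies at night' holds; waiver documentation absent → not met
Not met: 3 of 8

3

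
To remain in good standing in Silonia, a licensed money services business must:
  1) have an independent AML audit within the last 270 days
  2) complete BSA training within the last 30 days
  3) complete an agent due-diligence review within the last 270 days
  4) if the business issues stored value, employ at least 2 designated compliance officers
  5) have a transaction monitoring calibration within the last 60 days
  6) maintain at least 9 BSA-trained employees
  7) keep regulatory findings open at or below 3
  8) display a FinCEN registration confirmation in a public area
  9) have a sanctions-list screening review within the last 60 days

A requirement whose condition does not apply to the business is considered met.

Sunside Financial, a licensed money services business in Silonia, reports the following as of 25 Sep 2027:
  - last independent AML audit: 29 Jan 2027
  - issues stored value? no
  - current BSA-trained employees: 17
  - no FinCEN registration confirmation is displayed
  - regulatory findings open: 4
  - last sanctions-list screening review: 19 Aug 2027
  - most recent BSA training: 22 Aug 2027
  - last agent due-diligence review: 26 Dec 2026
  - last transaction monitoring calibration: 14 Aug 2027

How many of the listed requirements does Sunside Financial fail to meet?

4

1. independent AML audit 239 days ago vs limit 270 → met
2. BSA training 34 days ago vs limit 30 → not met
3. agent due-diligence review 273 days ago vs limit 270 → not met
4. condition 'issues stored value' does not hold → requirement n/a → met
5. transaction monitoring calibration 42 days ago vs limit 60 → met
6. BSA-trained employees 17 ≥ 9 → met
7. regulatory findings open 4 > 3 → not met
8. FinCEN registration confirmation absent → not met
9. sanctions-list screening review 37 days ago vs limit 60 → met
Not met: 4 of 9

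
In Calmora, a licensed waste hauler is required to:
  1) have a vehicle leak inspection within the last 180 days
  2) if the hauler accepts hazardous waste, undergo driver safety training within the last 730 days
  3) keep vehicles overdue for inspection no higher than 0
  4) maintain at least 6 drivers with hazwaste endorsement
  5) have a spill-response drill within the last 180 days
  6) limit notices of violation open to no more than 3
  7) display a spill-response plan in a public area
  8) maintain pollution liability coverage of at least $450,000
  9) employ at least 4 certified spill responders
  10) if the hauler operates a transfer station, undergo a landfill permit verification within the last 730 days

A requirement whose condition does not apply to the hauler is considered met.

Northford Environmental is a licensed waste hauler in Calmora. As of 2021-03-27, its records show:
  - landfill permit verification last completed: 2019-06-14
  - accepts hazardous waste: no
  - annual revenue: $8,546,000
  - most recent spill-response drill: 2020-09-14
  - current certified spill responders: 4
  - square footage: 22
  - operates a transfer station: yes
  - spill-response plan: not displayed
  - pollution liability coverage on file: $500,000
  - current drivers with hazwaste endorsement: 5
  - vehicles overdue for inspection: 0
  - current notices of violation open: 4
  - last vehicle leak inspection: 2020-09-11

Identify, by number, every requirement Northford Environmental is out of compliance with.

1. vehicle leak inspection 197 days ago vs limit 180 → not met
2. condition 'accepts hazardous waste' does not hold → requirement n/a → met
3. vehicles overdue for inspection 0 ≤ 0 → met
4. drivers with hazwaste endorsement 5 < 6 → not met
5. spill-response drill 194 days ago vs limit 180 → not met
6. notices of violation open 4 > 3 → not met
7. spill-response plan absent → not met
8. pollution liability coverage $500,000 ≥ $450,000 → met
9. certified spill responders 4 ≥ 4 → met
10. condition 'operates a transfer station' holds; landfill permit verification 652 days ago vs limit 730 → met
Not met: 1, 4, 5, 6, 7

1, 4, 5, 6, 7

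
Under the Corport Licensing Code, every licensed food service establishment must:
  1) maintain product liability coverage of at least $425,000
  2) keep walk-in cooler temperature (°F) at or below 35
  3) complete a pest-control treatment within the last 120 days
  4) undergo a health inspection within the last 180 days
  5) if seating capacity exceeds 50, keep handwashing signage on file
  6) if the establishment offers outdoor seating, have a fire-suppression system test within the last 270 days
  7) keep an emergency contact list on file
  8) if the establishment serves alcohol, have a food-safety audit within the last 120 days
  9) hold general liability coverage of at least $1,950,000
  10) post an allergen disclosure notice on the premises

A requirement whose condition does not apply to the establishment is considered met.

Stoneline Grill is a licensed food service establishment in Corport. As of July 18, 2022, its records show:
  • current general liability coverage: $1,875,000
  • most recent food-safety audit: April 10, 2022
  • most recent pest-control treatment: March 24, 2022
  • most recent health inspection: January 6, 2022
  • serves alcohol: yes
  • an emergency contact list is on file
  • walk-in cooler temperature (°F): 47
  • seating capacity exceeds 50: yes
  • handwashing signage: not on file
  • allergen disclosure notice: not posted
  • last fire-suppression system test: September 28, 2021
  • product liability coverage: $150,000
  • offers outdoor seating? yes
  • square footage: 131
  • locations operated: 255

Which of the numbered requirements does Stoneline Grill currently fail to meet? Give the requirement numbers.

1, 2, 4, 5, 6, 9, 10

1. product liability coverage $150,000 < $425,000 → not met
2. walk-in cooler temperature (°F) 47 > 35 → not met
3. pest-control treatment 116 days ago vs limit 120 → met
4. health inspection 193 days ago vs limit 180 → not met
5. condition 'seating capacity exceeds 50' holds; handwashing signage absent → not met
6. condition 'offers outdoor seating' holds; fire-suppression system test 293 days ago vs limit 270 → not met
7. emergency contact list present → met
8. condition 'serves alcohol' holds; food-safety audit 99 days ago vs limit 120 → met
9. general liability coverage $1,875,000 < $1,950,000 → not met
10. allergen disclosure notice absent → not met
Not met: 1, 2, 4, 5, 6, 9, 10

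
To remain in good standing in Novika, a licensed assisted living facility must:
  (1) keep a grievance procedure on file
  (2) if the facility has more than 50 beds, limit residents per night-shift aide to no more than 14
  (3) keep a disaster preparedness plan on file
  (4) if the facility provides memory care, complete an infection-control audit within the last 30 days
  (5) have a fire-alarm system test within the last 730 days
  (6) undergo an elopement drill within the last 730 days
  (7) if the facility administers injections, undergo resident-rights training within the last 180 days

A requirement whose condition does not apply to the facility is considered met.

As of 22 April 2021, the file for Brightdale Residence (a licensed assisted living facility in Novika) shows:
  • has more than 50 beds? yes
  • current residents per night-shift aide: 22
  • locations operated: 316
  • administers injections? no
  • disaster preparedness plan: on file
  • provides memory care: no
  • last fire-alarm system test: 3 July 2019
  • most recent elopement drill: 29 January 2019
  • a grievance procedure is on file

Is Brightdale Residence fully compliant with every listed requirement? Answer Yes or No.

No

1. grievance procedure present → met
2. condition 'has more than 50 beds' holds; residents per night-shift aide 22 > 14 → not met
3. disaster preparedness plan present → met
4. condition 'provides memory care' does not hold → requirement n/a → met
5. fire-alarm system test 659 days ago vs limit 730 → met
6. elopement drill 814 days ago vs limit 730 → not met
7. condition 'administers injections' does not hold → requirement n/a → met
Not met: 2, 6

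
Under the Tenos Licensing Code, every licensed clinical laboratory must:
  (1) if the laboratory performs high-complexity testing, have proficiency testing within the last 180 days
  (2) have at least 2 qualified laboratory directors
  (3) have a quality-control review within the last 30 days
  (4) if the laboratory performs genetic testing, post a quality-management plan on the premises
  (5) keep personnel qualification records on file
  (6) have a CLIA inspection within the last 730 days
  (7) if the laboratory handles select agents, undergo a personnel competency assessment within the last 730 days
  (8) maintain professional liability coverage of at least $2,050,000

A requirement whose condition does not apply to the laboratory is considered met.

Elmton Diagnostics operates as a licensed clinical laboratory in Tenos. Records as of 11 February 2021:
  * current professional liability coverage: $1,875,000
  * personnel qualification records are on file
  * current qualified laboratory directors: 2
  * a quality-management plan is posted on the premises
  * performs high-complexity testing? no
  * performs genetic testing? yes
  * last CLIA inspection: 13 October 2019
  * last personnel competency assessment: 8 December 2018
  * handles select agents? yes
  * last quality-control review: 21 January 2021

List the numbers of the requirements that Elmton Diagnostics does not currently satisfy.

7, 8

1. condition 'performs high-complexity testing' does not hold → requirement n/a → met
2. qualified laboratory directors 2 ≥ 2 → met
3. quality-control review 21 days ago vs limit 30 → met
4. condition 'performs genetic testing' holds; quality-management plan present → met
5. personnel qualification records present → met
6. CLIA inspection 487 days ago vs limit 730 → met
7. condition 'handles select agents' holds; personnel competency assessment 796 days ago vs limit 730 → not met
8. professional liability coverage $1,875,000 < $2,050,000 → not met
Not met: 7, 8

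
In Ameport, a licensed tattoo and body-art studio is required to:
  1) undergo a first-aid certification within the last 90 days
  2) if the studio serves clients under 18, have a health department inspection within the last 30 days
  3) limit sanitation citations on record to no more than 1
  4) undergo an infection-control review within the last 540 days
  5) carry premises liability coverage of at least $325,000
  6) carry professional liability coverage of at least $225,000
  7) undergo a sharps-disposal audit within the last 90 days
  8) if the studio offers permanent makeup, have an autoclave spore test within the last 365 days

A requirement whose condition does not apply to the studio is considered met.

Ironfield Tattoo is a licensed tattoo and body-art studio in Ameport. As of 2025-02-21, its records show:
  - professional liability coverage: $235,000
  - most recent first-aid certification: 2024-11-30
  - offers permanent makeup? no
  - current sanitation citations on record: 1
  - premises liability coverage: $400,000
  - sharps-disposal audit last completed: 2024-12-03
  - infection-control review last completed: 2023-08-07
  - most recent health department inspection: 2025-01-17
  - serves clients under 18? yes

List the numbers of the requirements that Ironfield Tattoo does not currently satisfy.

1. first-aid certification 83 days ago vs limit 90 → met
2. condition 'serves clients under 18' holds; health department inspection 35 days ago vs limit 30 → not met
3. sanitation citations on record 1 ≤ 1 → met
4. infection-control review 564 days ago vs limit 540 → not met
5. premises liability coverage $400,000 ≥ $325,000 → met
6. professional liability coverage $235,000 ≥ $225,000 → met
7. sharps-disposal audit 80 days ago vs limit 90 → met
8. condition 'offers permanent makeup' does not hold → requirement n/a → met
Not met: 2, 4

2, 4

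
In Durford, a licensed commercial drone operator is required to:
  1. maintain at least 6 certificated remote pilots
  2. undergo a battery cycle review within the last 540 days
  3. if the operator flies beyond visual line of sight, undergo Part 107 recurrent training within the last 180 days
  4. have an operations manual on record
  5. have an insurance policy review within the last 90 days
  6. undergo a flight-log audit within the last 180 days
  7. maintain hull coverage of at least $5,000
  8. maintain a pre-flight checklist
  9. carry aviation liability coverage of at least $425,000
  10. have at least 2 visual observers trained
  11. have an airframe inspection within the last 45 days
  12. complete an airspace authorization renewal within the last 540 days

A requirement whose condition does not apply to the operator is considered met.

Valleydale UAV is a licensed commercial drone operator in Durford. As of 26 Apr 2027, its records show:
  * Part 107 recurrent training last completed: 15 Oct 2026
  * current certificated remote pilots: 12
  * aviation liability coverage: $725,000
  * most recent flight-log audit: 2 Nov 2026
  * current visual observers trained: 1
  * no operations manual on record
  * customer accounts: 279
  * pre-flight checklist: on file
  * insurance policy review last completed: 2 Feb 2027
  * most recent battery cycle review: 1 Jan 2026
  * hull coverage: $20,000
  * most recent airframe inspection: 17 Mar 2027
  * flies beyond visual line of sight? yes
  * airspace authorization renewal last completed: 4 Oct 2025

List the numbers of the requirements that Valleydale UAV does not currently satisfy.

1. certificated remote pilots 12 ≥ 6 → met
2. battery cycle review 480 days ago vs limit 540 → met
3. condition 'flies beyond visual line of sight' holds; Part 107 recurrent training 193 days ago vs limit 180 → not met
4. operations manual absent → not met
5. insurance policy review 83 days ago vs limit 90 → met
6. flight-log audit 175 days ago vs limit 180 → met
7. hull coverage $20,000 ≥ $5,000 → met
8. pre-flight checklist present → met
9. aviation liability coverage $725,000 ≥ $425,000 → met
10. visual observers trained 1 < 2 → not met
11. airframe inspection 40 days ago vs limit 45 → met
12. airspace authorization renewal 569 days ago vs limit 540 → not met
Not met: 3, 4, 10, 12

3, 4, 10, 12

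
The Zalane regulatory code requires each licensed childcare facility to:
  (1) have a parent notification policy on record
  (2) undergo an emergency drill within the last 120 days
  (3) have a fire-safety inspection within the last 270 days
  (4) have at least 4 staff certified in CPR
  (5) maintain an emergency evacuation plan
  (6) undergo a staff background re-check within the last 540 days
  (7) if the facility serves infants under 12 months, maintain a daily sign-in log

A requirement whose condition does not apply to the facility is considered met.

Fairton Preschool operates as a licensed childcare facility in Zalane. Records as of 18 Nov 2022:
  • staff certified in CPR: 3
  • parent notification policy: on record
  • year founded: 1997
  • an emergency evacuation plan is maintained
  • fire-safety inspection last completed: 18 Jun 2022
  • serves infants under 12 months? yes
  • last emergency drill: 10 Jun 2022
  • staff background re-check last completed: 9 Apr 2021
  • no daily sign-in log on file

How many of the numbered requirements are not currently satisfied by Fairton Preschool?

4

1. parent notification policy present → met
2. emergency drill 161 days ago vs limit 120 → not met
3. fire-safety inspection 153 days ago vs limit 270 → met
4. staff certified in CPR 3 < 4 → not met
5. emergency evacuation plan present → met
6. staff background re-check 588 days ago vs limit 540 → not met
7. condition 'serves infants under 12 months' holds; daily sign-in log absent → not met
Not met: 4 of 7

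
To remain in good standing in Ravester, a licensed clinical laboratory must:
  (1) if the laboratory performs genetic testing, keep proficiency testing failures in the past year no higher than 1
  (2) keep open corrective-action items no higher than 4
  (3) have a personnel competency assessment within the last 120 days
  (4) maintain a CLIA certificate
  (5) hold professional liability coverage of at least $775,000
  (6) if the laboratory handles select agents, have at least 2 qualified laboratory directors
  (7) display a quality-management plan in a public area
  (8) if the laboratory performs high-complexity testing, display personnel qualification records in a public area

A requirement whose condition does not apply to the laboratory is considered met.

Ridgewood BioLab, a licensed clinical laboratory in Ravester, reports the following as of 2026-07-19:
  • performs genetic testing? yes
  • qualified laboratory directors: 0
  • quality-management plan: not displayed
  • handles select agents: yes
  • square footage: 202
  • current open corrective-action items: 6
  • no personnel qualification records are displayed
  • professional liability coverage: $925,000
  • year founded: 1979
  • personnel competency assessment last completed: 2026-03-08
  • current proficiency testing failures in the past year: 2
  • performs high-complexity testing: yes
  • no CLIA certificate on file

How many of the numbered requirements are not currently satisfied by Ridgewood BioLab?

7

1. condition 'performs genetic testing' holds; proficiency testing failures in the past year 2 > 1 → not met
2. open corrective-action items 6 > 4 → not met
3. personnel competency assessment 133 days ago vs limit 120 → not met
4. CLIA certificate absent → not met
5. professional liability coverage $925,000 ≥ $775,000 → met
6. condition 'handles select agents' holds; qualified laboratory directors 0 < 2 → not met
7. quality-management plan absent → not met
8. condition 'performs high-complexity testing' holds; personnel qualification records absent → not met
Not met: 7 of 8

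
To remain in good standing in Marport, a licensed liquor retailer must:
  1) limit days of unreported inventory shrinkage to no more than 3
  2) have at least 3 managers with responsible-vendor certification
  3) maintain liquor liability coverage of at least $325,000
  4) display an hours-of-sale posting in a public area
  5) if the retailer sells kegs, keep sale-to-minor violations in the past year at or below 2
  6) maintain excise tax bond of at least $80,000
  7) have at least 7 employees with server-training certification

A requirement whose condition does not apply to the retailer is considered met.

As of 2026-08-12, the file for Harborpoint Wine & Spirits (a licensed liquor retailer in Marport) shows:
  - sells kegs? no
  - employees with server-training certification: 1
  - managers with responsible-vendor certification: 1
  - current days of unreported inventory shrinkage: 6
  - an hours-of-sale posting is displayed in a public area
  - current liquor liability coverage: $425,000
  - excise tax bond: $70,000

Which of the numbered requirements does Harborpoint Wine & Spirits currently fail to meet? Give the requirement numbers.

1, 2, 6, 7

1. days of unreported inventory shrinkage 6 > 3 → not met
2. managers with responsible-vendor certification 1 < 3 → not met
3. liquor liability coverage $425,000 ≥ $325,000 → met
4. hours-of-sale posting present → met
5. condition 'sells kegs' does not hold → requirement n/a → met
6. excise tax bond $70,000 < $80,000 → not met
7. employees with server-training certification 1 < 7 → not met
Not met: 1, 2, 6, 7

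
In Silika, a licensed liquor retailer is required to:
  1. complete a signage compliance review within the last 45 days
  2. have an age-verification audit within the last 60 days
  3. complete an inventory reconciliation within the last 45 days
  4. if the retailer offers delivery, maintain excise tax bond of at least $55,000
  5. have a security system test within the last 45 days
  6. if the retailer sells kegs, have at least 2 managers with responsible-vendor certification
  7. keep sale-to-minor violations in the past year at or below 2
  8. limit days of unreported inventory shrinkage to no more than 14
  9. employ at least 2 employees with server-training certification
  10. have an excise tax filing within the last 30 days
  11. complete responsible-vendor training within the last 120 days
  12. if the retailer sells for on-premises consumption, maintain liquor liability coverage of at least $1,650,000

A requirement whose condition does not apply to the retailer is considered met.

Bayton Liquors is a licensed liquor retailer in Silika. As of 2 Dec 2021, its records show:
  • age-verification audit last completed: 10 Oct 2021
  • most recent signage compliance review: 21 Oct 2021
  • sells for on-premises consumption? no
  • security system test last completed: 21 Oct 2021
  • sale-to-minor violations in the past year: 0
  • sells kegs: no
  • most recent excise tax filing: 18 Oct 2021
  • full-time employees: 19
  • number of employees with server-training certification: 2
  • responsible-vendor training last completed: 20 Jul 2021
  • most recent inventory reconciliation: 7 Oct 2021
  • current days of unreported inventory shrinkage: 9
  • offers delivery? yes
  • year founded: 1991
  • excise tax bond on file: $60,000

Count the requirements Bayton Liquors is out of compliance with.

1. signage compliance review 42 days ago vs limit 45 → met
2. age-verification audit 53 days ago vs limit 60 → met
3. inventory reconciliation 56 days ago vs limit 45 → not met
4. condition 'offers delivery' holds; excise tax bond $60,000 ≥ $55,000 → met
5. security system test 42 days ago vs limit 45 → met
6. condition 'sells kegs' does not hold → requirement n/a → met
7. sale-to-minor violations in the past year 0 ≤ 2 → met
8. days of unreported inventory shrinkage 9 ≤ 14 → met
9. employees with server-training certification 2 ≥ 2 → met
10. excise tax filing 45 days ago vs limit 30 → not met
11. responsible-vendor training 135 days ago vs limit 120 → not met
12. condition 'sells for on-premises consumption' does not hold → requirement n/a → met
Not met: 3 of 12

3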